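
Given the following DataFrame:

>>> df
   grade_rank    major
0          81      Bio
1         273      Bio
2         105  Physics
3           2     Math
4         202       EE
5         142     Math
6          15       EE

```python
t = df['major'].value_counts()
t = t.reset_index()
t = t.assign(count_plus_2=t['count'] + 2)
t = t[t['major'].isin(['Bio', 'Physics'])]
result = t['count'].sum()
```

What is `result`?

value_counts of major:
major
Bio        2
Math       2
EE         2
Physics    1
Name: count, dtype: int64
reset_index():
     major  count
0      Bio      2
1     Math      2
2       EE      2
3  Physics      1
add column count_plus_2 = t['count'] + 2:
     major  count  count_plus_2
0      Bio      2             4
1     Math      2             4
2       EE      2             4
3  Physics      1             3
filter rows where major in ['Bio', 'Physics']:
     major  count  count_plus_2
0      Bio      2             4
3  Physics      1             3
So sum() = 3.

3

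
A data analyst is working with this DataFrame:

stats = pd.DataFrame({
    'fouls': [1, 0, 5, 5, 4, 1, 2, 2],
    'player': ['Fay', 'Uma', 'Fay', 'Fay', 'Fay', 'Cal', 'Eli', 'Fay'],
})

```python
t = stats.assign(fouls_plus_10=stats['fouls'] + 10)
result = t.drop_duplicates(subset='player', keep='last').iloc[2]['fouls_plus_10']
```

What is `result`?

add column fouls_plus_10 = stats['fouls'] + 10:
   fouls player  fouls_plus_10
0      1    Fay             11
1      0    Uma             10
2      5    Fay             15
3      5    Fay             15
4      4    Fay             14
5      1    Cal             11
6      2    Eli             12
7      2    Fay             12
drop duplicate player (keep=last):
   fouls player  fouls_plus_10
1      0    Uma             10
5      1    Cal             11
6      2    Eli             12
7      2    Fay             12

12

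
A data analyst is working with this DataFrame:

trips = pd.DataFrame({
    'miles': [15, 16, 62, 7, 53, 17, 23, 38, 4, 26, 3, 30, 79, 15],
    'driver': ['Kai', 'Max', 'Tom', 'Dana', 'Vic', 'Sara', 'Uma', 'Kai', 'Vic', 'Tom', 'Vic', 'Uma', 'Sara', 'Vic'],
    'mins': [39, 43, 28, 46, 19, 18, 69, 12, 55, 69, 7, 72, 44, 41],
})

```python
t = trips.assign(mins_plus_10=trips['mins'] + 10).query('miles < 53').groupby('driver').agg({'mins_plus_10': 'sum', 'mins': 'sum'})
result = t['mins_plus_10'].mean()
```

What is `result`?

83.0

add column mins_plus_10 = trips['mins'] + 10:
    miles driver  mins  mins_plus_10
0      15    Kai    39            49
1      16    Max    43            53
2      62    Tom    28            38
3       7   Dana    46            56
4      53    Vic    19            29
5      17   Sara    18            28
6      23    Uma    69            79
7      38    Kai    12            22
8       4    Vic    55            65
9      26    Tom    69            79
10      3    Vic     7            17
11     30    Uma    72            82
12     79   Sara    44            54
13     15    Vic    41            51
filter rows where miles < 53:
    miles driver  mins  mins_plus_10
0      15    Kai    39            49
1      16    Max    43            53
3       7   Dana    46            56
5      17   Sara    18            28
6      23    Uma    69            79
7      38    Kai    12            22
8       4    Vic    55            65
9      26    Tom    69            79
10      3    Vic     7            17
11     30    Uma    72            82
13     15    Vic    41            51
group by driver: sum(mins_plus_10), sum(mins):
        mins_plus_10  mins
driver                    
Dana              56    46
Kai               71    51
Max               53    43
Sara              28    18
Tom               79    69
Uma              161   141
Vic              133   103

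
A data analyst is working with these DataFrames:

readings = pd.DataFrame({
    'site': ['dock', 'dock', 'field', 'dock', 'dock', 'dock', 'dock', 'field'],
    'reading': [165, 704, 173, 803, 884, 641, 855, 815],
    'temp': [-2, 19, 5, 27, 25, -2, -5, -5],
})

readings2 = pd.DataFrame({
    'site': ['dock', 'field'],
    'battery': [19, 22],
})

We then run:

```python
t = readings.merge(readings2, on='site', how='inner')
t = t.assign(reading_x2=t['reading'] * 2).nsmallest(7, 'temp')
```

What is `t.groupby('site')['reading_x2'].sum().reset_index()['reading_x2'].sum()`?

merge on 'site' (how='inner') → 8 rows:
    site  reading  temp  battery
0   dock      165    -2       19
1   dock      704    19       19
2  field      173     5       22
3   dock      803    27       19
4   dock      884    25       19
5   dock      641    -2       19
6   dock      855    -5       19
7  field      815    -5       22
add column reading_x2 = t['reading'] * 2:
    site  reading  temp  battery  reading_x2
0   dock      165    -2       19         330
1   dock      704    19       19        1408
2  field      173     5       22         346
3   dock      803    27       19        1606
4   dock      884    25       19        1768
5   dock      641    -2       19        1282
6   dock      855    -5       19        1710
7  field      815    -5       22        1630
take 7 rows with smallest temp:
    site  reading  temp  battery  reading_x2
6   dock      855    -5       19        1710
7  field      815    -5       22        1630
0   dock      165    -2       19         330
5   dock      641    -2       19        1282
2  field      173     5       22         346
1   dock      704    19       19        1408
4   dock      884    25       19        1768
group by site, sum of reading_x2:
site
dock     6498
field    1976
Name: reading_x2, dtype: int64
reset_index():
    site  reading_x2
0   dock        6498
1  field        1976

8474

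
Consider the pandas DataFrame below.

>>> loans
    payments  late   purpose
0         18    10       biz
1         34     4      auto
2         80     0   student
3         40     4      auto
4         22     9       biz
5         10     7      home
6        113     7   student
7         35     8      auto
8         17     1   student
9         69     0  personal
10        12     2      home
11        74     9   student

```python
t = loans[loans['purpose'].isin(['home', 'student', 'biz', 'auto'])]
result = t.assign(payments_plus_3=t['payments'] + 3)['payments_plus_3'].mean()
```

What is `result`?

filter rows where purpose in ['home', 'student', 'biz', 'auto']:
    payments  late  purpose
0         18    10      biz
1         34     4     auto
2         80     0  student
3         40     4     auto
4         22     9      biz
5         10     7     home
6        113     7  student
7         35     8     auto
8         17     1  student
10        12     2     home
11        74     9  student
add column payments_plus_3 = t['payments'] + 3:
    payments  late  purpose  payments_plus_3
0         18    10      biz               21
1         34     4     auto               37
2         80     0  student               83
3         40     4     auto               43
4         22     9      biz               25
5         10     7     home               13
6        113     7  student              116
7         35     8     auto               38
8         17     1  student               20
10        12     2     home               15
11        74     9  student               77

44.3636363636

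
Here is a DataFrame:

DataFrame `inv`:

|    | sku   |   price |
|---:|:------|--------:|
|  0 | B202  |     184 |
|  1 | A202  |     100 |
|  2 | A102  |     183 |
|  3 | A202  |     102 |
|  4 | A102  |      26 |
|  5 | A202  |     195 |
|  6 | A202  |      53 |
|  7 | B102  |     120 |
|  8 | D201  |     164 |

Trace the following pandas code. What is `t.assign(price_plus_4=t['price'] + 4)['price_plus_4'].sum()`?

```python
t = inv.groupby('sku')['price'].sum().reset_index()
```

group by sku, sum of price:
sku
A102    209
A202    450
B102    120
B202    184
D201    164
Name: price, dtype: int64
reset_index():
    sku  price
0  A102    209
1  A202    450
2  B102    120
3  B202    184
4  D201    164
add column price_plus_4 = t['price'] + 4:
    sku  price  price_plus_4
0  A102    209           213
1  A202    450           454
2  B102    120           124
3  B202    184           188
4  D201    164           168

1147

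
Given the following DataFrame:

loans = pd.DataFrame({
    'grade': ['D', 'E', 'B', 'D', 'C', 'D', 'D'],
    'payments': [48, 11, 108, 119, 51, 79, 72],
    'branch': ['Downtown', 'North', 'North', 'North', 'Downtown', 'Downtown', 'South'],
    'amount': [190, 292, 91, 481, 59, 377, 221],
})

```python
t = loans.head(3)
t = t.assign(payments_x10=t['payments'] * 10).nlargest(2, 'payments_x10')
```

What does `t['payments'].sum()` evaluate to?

156

take first 3 rows:
  grade  payments    branch  amount
0     D        48  Downtown     190
1     E        11     North     292
2     B       108     North      91
add column payments_x10 = t['payments'] * 10:
  grade  payments    branch  amount  payments_x10
0     D        48  Downtown     190           480
1     E        11     North     292           110
2     B       108     North      91          1080
take 2 rows with largest payments_x10:
  grade  payments    branch  amount  payments_x10
2     B       108     North      91          1080
0     D        48  Downtown     190           480
Taking the sum of column 'payments' gives 156.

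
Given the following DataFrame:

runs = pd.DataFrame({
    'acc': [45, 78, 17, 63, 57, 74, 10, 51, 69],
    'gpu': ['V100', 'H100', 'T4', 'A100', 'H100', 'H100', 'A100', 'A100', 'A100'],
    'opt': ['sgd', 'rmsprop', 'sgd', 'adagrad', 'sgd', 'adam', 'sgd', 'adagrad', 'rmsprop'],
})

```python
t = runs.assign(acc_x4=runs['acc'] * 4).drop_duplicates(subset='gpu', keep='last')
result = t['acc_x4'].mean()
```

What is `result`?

205.0

add column acc_x4 = runs['acc'] * 4:
   acc   gpu      opt  acc_x4
0   45  V100      sgd     180
1   78  H100  rmsprop     312
2   17    T4      sgd      68
3   63  A100  adagrad     252
4   57  H100      sgd     228
5   74  H100     adam     296
6   10  A100      sgd      40
7   51  A100  adagrad     204
8   69  A100  rmsprop     276
drop duplicate gpu (keep=last):
   acc   gpu      opt  acc_x4
0   45  V100      sgd     180
2   17    T4      sgd      68
5   74  H100     adam     296
8   69  A100  rmsprop     276
The mean of column 'acc_x4' is 205.0.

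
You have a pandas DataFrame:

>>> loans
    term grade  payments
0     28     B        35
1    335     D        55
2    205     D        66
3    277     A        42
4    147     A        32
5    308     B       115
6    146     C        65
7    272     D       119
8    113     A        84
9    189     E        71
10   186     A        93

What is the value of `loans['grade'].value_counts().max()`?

value_counts of grade:
grade
A    4
D    3
B    2
C    1
E    1
Name: count, dtype: int64
max of the resulting series → 4

4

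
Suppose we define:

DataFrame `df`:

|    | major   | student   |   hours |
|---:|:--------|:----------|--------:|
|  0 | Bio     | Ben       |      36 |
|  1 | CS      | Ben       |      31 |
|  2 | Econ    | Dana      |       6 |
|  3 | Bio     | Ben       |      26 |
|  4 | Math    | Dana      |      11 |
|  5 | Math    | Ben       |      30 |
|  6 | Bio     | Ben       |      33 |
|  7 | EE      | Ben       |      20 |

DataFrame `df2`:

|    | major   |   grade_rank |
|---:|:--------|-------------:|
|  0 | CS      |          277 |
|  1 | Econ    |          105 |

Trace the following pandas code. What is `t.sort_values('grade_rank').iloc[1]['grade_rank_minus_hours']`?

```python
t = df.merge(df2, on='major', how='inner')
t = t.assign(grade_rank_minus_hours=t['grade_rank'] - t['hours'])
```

246

merge on 'major' (how='inner') → 2 rows:
  major student  hours  grade_rank
0    CS     Ben     31         277
1  Econ    Dana      6         105
add column grade_rank_minus_hours = t['grade_rank'] - t['hours']:
  major student  hours  grade_rank  grade_rank_minus_hours
0    CS     Ben     31         277                     246
1  Econ    Dana      6         105                      99
sort by grade_rank:
  major student  hours  grade_rank  grade_rank_minus_hours
1  Econ    Dana      6         105                      99
0    CS     Ben     31         277                     246
Then the value at position 1, column 'grade_rank_minus_hours': 246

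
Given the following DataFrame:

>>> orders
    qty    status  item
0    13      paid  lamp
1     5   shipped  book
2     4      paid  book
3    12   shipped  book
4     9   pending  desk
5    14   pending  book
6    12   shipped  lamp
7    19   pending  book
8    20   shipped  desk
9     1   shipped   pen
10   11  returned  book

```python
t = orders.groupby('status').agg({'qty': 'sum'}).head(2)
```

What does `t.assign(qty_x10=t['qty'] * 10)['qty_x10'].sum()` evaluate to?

group by status, sum of qty:
          qty
status       
paid       17
pending    42
returned   11
shipped    50
take first 2 rows:
         qty
status      
paid      17
pending   42
add column qty_x10 = t['qty'] * 10:
         qty  qty_x10
status               
paid      17      170
pending   42      420
The sum of column 'qty_x10' is 590.

590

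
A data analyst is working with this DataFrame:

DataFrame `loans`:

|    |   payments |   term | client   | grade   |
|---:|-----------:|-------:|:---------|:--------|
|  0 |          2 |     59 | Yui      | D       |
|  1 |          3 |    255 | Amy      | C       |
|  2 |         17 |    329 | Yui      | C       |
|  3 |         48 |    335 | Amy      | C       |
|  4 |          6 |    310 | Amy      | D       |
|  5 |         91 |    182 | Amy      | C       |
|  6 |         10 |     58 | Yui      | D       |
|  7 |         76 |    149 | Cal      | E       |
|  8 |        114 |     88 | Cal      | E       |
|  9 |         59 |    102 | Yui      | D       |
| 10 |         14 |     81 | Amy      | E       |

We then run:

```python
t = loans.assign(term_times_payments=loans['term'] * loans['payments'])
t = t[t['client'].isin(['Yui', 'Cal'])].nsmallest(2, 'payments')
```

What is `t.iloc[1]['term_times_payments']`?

add column term_times_payments = loans['term'] * loans['payments']:
    payments  term client grade  term_times_payments
0          2    59    Yui     D                  118
1          3   255    Amy     C                  765
2         17   329    Yui     C                 5593
3         48   335    Amy     C                16080
4          6   310    Amy     D                 1860
5         91   182    Amy     C                16562
6         10    58    Yui     D                  580
7         76   149    Cal     E                11324
8        114    88    Cal     E                10032
9         59   102    Yui     D                 6018
10        14    81    Amy     E                 1134
filter rows where client in ['Yui', 'Cal']:
   payments  term client grade  term_times_payments
0         2    59    Yui     D                  118
2        17   329    Yui     C                 5593
6        10    58    Yui     D                  580
7        76   149    Cal     E                11324
8       114    88    Cal     E                10032
9        59   102    Yui     D                 6018
take 2 rows with smallest payments:
   payments  term client grade  term_times_payments
0         2    59    Yui     D                  118
6        10    58    Yui     D                  580
Reading off the value at position 1, column 'term_times_payments', we get 580.

580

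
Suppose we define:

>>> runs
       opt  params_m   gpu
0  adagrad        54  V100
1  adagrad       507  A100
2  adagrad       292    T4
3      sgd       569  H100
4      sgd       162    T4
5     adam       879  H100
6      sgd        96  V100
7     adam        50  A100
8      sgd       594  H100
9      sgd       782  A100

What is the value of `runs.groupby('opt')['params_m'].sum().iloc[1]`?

group by opt, sum of params_m:
opt
adagrad     853
adam        929
sgd        2203
Name: params_m, dtype: int64

929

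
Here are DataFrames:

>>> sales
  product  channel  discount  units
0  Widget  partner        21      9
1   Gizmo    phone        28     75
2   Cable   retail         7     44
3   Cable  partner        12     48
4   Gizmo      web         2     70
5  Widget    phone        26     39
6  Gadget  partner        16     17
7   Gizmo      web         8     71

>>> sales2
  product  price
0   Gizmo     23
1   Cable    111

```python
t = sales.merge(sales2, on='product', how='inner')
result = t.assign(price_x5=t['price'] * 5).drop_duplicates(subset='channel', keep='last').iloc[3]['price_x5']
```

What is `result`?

merge on 'product' (how='inner') → 5 rows:
  product  channel  discount  units  price
0   Gizmo    phone        28     75     23
1   Cable   retail         7     44    111
2   Cable  partner        12     48    111
3   Gizmo      web         2     70     23
4   Gizmo      web         8     71     23
add column price_x5 = t['price'] * 5:
  product  channel  discount  units  price  price_x5
0   Gizmo    phone        28     75     23       115
1   Cable   retail         7     44    111       555
2   Cable  partner        12     48    111       555
3   Gizmo      web         2     70     23       115
4   Gizmo      web         8     71     23       115
drop duplicate channel (keep=last):
  product  channel  discount  units  price  price_x5
0   Gizmo    phone        28     75     23       115
1   Cable   retail         7     44    111       555
2   Cable  partner        12     48    111       555
4   Gizmo      web         8     71     23       115

115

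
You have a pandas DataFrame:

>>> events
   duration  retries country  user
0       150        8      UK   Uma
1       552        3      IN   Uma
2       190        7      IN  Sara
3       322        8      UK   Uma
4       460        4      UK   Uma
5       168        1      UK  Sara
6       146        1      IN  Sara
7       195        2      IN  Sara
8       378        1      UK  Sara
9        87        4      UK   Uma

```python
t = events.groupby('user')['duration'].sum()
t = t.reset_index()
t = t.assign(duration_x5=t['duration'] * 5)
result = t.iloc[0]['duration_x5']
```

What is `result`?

5385

group by user, sum of duration:
user
Sara    1077
Uma     1571
Name: duration, dtype: int64
reset_index():
   user  duration
0  Sara      1077
1   Uma      1571
add column duration_x5 = t['duration'] * 5:
   user  duration  duration_x5
0  Sara      1077         5385
1   Uma      1571         7855
Then the value at position 0, column 'duration_x5': 5385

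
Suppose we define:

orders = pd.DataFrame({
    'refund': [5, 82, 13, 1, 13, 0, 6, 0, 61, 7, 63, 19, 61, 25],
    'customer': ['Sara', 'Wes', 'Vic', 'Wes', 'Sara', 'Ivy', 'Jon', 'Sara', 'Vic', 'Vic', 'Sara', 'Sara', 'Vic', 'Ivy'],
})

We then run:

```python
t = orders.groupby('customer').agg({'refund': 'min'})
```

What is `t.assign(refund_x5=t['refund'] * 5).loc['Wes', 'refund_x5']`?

group by customer, min of refund:
          refund
customer        
Ivy            0
Jon            6
Sara           0
Vic            7
Wes            1
add column refund_x5 = t['refund'] * 5:
          refund  refund_x5
customer                   
Ivy            0          0
Jon            6         30
Sara           0          0
Vic            7         35
Wes            1          5
Taking the value at row 'Wes', column 'refund_x5' gives 5.

5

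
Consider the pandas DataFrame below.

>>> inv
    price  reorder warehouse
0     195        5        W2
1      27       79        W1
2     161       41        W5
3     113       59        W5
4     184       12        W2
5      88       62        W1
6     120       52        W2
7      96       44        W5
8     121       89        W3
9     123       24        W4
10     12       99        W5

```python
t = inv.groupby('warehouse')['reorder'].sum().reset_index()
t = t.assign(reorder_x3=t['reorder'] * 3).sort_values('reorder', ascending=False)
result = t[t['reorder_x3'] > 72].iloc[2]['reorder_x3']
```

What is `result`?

267

group by warehouse, sum of reorder:
warehouse
W1    141
W2     69
W3     89
W4     24
W5    243
Name: reorder, dtype: int64
reset_index():
  warehouse  reorder
0        W1      141
1        W2       69
2        W3       89
3        W4       24
4        W5      243
add column reorder_x3 = t['reorder'] * 3:
  warehouse  reorder  reorder_x3
0        W1      141         423
1        W2       69         207
2        W3       89         267
3        W4       24          72
4        W5      243         729
sort by reorder descending:
  warehouse  reorder  reorder_x3
4        W5      243         729
0        W1      141         423
2        W3       89         267
1        W2       69         207
3        W4       24          72
filter rows where reorder_x3 > 72:
  warehouse  reorder  reorder_x3
4        W5      243         729
0        W1      141         423
2        W3       89         267
1        W2       69         207
Taking the value at position 2, column 'reorder_x3' gives 267.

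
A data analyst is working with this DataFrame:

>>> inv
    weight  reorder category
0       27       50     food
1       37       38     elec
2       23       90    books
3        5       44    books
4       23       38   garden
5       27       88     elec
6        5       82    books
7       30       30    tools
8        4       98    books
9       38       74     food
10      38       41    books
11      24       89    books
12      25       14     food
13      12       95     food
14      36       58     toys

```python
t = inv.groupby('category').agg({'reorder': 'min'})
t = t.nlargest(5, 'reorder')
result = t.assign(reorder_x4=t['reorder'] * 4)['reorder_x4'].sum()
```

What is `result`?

group by category, min of reorder:
          reorder
category         
books          41
elec           38
food           14
garden         38
tools          30
toys           58
take 5 rows with largest reorder:
          reorder
category         
toys           58
books          41
elec           38
garden         38
tools          30
add column reorder_x4 = t['reorder'] * 4:
          reorder  reorder_x4
category                     
toys           58         232
books          41         164
elec           38         152
garden         38         152
tools          30         120
The sum of column 'reorder_x4' is 820.

820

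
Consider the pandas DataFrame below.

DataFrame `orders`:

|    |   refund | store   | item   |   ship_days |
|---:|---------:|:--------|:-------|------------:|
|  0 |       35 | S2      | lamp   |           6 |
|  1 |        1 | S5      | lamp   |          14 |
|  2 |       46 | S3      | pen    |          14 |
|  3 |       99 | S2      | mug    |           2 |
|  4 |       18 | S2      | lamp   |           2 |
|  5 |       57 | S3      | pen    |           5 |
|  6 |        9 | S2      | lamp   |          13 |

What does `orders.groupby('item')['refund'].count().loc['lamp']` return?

group by item, count of refund:
item
lamp    4
mug     1
pen     2
Name: refund, dtype: int64
Taking the value at index 'lamp' gives 4.

4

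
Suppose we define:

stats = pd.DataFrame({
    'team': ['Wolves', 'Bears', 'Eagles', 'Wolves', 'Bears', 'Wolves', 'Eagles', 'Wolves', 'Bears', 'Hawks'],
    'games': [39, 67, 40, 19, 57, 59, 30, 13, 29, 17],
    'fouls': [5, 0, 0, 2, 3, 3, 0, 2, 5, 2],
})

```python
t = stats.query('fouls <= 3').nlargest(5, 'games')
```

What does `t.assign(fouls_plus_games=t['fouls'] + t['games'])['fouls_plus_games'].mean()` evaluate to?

51.8

filter rows where fouls <= 3:
     team  games  fouls
1   Bears     67      0
2  Eagles     40      0
3  Wolves     19      2
4   Bears     57      3
5  Wolves     59      3
6  Eagles     30      0
7  Wolves     13      2
9   Hawks     17      2
take 5 rows with largest games:
     team  games  fouls
1   Bears     67      0
5  Wolves     59      3
4   Bears     57      3
2  Eagles     40      0
6  Eagles     30      0
add column fouls_plus_games = t['fouls'] + t['games']:
     team  games  fouls  fouls_plus_games
1   Bears     67      0                67
5  Wolves     59      3                62
4   Bears     57      3                60
2  Eagles     40      0                40
6  Eagles     30      0                30
Finally, mean of column 'fouls_plus_games' = 51.8.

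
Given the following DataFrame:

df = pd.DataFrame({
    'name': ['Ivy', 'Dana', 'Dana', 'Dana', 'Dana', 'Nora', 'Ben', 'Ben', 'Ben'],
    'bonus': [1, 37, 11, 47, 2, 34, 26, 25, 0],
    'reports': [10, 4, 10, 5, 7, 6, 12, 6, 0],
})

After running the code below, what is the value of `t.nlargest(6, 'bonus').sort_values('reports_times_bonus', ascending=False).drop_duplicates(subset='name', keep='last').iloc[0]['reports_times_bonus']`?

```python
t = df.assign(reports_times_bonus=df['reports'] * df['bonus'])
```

204

add column reports_times_bonus = df['reports'] * df['bonus']:
   name  bonus  reports  reports_times_bonus
0   Ivy      1       10                   10
1  Dana     37        4                  148
2  Dana     11       10                  110
3  Dana     47        5                  235
4  Dana      2        7                   14
5  Nora     34        6                  204
6   Ben     26       12                  312
7   Ben     25        6                  150
8   Ben      0        0                    0
take 6 rows with largest bonus:
   name  bonus  reports  reports_times_bonus
3  Dana     47        5                  235
1  Dana     37        4                  148
5  Nora     34        6                  204
6   Ben     26       12                  312
7   Ben     25        6                  150
2  Dana     11       10                  110
sort by reports_times_bonus descending:
   name  bonus  reports  reports_times_bonus
6   Ben     26       12                  312
3  Dana     47        5                  235
5  Nora     34        6                  204
7   Ben     25        6                  150
1  Dana     37        4                  148
2  Dana     11       10                  110
drop duplicate name (keep=last):
   name  bonus  reports  reports_times_bonus
5  Nora     34        6                  204
7   Ben     25        6                  150
2  Dana     11       10                  110
Then the value at position 0, column 'reports_times_bonus': 204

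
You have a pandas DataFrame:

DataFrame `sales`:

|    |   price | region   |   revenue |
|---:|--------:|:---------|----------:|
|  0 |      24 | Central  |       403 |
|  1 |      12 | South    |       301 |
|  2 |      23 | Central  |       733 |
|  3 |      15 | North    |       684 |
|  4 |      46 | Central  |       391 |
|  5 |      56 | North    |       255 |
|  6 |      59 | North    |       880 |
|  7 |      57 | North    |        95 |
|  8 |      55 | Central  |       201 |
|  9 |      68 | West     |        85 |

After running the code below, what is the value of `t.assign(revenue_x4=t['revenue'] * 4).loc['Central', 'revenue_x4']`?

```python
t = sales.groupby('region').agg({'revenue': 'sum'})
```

group by region, sum of revenue:
         revenue
region          
Central     1728
North       1914
South        301
West          85
add column revenue_x4 = t['revenue'] * 4:
         revenue  revenue_x4
region                      
Central     1728        6912
North       1914        7656
South        301        1204
West          85         340
Reading off the value at row 'Central', column 'revenue_x4', we get 6912.

6912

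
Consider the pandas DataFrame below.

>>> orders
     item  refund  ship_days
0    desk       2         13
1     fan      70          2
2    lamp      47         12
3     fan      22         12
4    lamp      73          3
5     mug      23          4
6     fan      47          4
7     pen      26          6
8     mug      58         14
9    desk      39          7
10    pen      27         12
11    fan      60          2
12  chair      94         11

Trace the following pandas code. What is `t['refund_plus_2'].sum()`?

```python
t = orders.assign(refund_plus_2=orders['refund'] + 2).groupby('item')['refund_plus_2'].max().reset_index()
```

373

add column refund_plus_2 = orders['refund'] + 2:
     item  refund  ship_days  refund_plus_2
0    desk       2         13              4
1     fan      70          2             72
2    lamp      47         12             49
3     fan      22         12             24
4    lamp      73          3             75
5     mug      23          4             25
6     fan      47          4             49
7     pen      26          6             28
8     mug      58         14             60
9    desk      39          7             41
10    pen      27         12             29
11    fan      60          2             62
12  chair      94         11             96
group by item, max of refund_plus_2:
item
chair    96
desk     41
fan      72
lamp     75
mug      60
pen      29
Name: refund_plus_2, dtype: int64
reset_index():
    item  refund_plus_2
0  chair             96
1   desk             41
2    fan             72
3   lamp             75
4    mug             60
5    pen             29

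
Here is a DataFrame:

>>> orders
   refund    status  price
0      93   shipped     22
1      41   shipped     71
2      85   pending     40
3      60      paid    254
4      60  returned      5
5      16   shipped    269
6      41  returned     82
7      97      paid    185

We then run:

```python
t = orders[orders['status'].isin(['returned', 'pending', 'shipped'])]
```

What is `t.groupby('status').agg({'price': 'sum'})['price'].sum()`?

489

filter rows where status in ['returned', 'pending', 'shipped']:
   refund    status  price
0      93   shipped     22
1      41   shipped     71
2      85   pending     40
4      60  returned      5
5      16   shipped    269
6      41  returned     82
group by status, sum of price:
          price
status         
pending      40
returned     87
shipped     362
Reading off the sum of column 'price', we get 489.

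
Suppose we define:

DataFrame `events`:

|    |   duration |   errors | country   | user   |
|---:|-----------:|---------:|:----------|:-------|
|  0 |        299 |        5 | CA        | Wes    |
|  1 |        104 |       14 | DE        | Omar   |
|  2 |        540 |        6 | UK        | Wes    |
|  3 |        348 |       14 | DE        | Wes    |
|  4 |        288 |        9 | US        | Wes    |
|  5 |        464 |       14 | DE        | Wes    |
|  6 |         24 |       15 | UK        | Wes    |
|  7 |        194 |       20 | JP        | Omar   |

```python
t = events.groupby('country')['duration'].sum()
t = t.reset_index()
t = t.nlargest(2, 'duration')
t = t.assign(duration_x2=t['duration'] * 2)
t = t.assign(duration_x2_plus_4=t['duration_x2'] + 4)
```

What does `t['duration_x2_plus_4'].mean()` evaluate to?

group by country, sum of duration:
country
CA    299
DE    916
JP    194
UK    564
US    288
Name: duration, dtype: int64
reset_index():
  country  duration
0      CA       299
1      DE       916
2      JP       194
3      UK       564
4      US       288
take 2 rows with largest duration:
  country  duration
1      DE       916
3      UK       564
add column duration_x2 = t['duration'] * 2:
  country  duration  duration_x2
1      DE       916         1832
3      UK       564         1128
add column duration_x2_plus_4 = t['duration_x2'] + 4:
  country  duration  duration_x2  duration_x2_plus_4
1      DE       916         1832                1836
3      UK       564         1128                1132
So mean() = 1484.0.

1484.0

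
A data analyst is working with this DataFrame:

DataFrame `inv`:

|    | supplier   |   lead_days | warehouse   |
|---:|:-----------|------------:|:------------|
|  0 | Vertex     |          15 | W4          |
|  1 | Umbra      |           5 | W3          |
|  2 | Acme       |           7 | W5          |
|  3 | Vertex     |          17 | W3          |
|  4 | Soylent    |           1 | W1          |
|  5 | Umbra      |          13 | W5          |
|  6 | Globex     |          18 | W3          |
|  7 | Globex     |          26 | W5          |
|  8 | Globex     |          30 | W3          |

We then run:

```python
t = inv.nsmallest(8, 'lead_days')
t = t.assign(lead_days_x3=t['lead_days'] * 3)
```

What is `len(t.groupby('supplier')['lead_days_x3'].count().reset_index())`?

5

take 8 rows with smallest lead_days:
  supplier  lead_days warehouse
4  Soylent          1        W1
1    Umbra          5        W3
2     Acme          7        W5
5    Umbra         13        W5
0   Vertex         15        W4
3   Vertex         17        W3
6   Globex         18        W3
7   Globex         26        W5
add column lead_days_x3 = t['lead_days'] * 3:
  supplier  lead_days warehouse  lead_days_x3
4  Soylent          1        W1             3
1    Umbra          5        W3            15
2     Acme          7        W5            21
5    Umbra         13        W5            39
0   Vertex         15        W4            45
3   Vertex         17        W3            51
6   Globex         18        W3            54
7   Globex         26        W5            78
group by supplier, count of lead_days_x3:
supplier
Acme       1
Globex     2
Soylent    1
Umbra      2
Vertex     2
Name: lead_days_x3, dtype: int64
reset_index():
  supplier  lead_days_x3
0     Acme             1
1   Globex             2
2  Soylent             1
3    Umbra             2
4   Vertex             2
number of rows → 5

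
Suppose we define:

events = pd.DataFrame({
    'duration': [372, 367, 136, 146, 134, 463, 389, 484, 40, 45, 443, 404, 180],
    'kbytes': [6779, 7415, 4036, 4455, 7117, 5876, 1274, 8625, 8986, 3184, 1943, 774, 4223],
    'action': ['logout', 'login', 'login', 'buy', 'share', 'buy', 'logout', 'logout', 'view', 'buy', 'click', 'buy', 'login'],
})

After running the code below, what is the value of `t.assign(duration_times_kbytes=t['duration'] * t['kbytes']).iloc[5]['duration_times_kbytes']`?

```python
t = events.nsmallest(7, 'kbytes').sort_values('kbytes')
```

760140

take 7 rows with smallest kbytes:
    duration  kbytes  action
11       404     774     buy
6        389    1274  logout
10       443    1943   click
9         45    3184     buy
2        136    4036   login
12       180    4223   login
3        146    4455     buy
sort by kbytes:
    duration  kbytes  action
11       404     774     buy
6        389    1274  logout
10       443    1943   click
9         45    3184     buy
2        136    4036   login
12       180    4223   login
3        146    4455     buy
add column duration_times_kbytes = t['duration'] * t['kbytes']:
    duration  kbytes  action  duration_times_kbytes
11       404     774     buy                 312696
6        389    1274  logout                 495586
10       443    1943   click                 860749
9         45    3184     buy                 143280
2        136    4036   login                 548896
12       180    4223   login                 760140
3        146    4455     buy                 650430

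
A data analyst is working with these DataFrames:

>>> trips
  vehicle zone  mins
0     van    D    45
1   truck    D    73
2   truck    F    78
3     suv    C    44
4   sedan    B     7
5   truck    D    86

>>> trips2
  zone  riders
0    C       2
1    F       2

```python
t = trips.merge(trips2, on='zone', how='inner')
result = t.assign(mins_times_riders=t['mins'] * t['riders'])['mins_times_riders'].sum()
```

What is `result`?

244

merge on 'zone' (how='inner') → 2 rows:
  vehicle zone  mins  riders
0   truck    F    78       2
1     suv    C    44       2
add column mins_times_riders = t['mins'] * t['riders']:
  vehicle zone  mins  riders  mins_times_riders
0   truck    F    78       2                156
1     suv    C    44       2                 88
Reading off the sum of column 'mins_times_riders', we get 244.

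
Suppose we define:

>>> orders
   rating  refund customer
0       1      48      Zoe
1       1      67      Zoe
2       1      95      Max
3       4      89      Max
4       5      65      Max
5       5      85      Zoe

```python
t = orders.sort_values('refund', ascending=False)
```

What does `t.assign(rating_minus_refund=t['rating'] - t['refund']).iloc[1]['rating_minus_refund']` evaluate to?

-85

sort by refund descending:
   rating  refund customer
2       1      95      Max
3       4      89      Max
5       5      85      Zoe
1       1      67      Zoe
4       5      65      Max
0       1      48      Zoe
add column rating_minus_refund = t['rating'] - t['refund']:
   rating  refund customer  rating_minus_refund
2       1      95      Max                  -94
3       4      89      Max                  -85
5       5      85      Zoe                  -80
1       1      67      Zoe                  -66
4       5      65      Max                  -60
0       1      48      Zoe                  -47
Hence -85.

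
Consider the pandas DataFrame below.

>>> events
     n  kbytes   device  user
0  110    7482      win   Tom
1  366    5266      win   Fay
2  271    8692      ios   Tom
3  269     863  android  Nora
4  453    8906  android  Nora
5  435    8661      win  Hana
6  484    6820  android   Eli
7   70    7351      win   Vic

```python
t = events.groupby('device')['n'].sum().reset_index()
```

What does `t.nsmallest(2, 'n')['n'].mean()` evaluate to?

group by device, sum of n:
device
android    1206
ios         271
win         981
Name: n, dtype: int64
reset_index():
    device     n
0  android  1206
1      ios   271
2      win   981
take 2 rows with smallest n:
  device    n
1    ios  271
2    win  981

626.0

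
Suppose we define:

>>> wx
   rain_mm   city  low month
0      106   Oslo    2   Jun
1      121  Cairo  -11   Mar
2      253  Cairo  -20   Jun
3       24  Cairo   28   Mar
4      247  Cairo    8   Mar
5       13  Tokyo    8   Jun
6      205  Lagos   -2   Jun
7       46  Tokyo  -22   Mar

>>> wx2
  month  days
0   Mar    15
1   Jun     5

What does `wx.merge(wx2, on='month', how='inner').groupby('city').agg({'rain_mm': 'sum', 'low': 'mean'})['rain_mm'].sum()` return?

merge on 'month' (how='inner') → 8 rows:
   rain_mm   city  low month  days
0      106   Oslo    2   Jun     5
1      121  Cairo  -11   Mar    15
2      253  Cairo  -20   Jun     5
3       24  Cairo   28   Mar    15
4      247  Cairo    8   Mar    15
5       13  Tokyo    8   Jun     5
6      205  Lagos   -2   Jun     5
7       46  Tokyo  -22   Mar    15
group by city: sum(rain_mm), mean(low):
       rain_mm   low
city                
Cairo      645  1.25
Lagos      205 -2.00
Oslo       106  2.00
Tokyo       59 -7.00
Finally, sum of column 'rain_mm' = 1015.

1015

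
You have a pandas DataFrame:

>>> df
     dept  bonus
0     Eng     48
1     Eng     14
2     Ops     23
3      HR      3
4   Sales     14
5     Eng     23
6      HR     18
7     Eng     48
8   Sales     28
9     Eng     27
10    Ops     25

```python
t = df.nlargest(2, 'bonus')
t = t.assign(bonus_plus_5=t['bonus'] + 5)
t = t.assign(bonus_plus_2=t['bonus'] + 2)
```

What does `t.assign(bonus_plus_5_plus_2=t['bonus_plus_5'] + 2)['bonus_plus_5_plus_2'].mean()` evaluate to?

take 2 rows with largest bonus:
  dept  bonus
0  Eng     48
7  Eng     48
add column bonus_plus_5 = t['bonus'] + 5:
  dept  bonus  bonus_plus_5
0  Eng     48            53
7  Eng     48            53
add column bonus_plus_2 = t['bonus'] + 2:
  dept  bonus  bonus_plus_5  bonus_plus_2
0  Eng     48            53            50
7  Eng     48            53            50
add column bonus_plus_5_plus_2 = t['bonus_plus_5'] + 2:
  dept  bonus  bonus_plus_5  bonus_plus_2  bonus_plus_5_plus_2
0  Eng     48            53            50                   55
7  Eng     48            53            50                   55
Taking the mean of column 'bonus_plus_5_plus_2' gives 55.0.

55.0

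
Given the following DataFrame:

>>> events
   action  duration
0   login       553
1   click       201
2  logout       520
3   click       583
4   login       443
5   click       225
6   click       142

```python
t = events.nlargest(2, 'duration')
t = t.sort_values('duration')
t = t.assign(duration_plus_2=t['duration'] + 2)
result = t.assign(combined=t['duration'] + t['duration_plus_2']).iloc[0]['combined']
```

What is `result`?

1108

take 2 rows with largest duration:
  action  duration
3  click       583
0  login       553
sort by duration:
  action  duration
0  login       553
3  click       583
add column duration_plus_2 = t['duration'] + 2:
  action  duration  duration_plus_2
0  login       553              555
3  click       583              585
add column combined = t['duration'] + t['duration_plus_2']:
  action  duration  duration_plus_2  combined
0  login       553              555      1108
3  click       583              585      1168
Taking the value at position 0, column 'combined' gives 1108.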